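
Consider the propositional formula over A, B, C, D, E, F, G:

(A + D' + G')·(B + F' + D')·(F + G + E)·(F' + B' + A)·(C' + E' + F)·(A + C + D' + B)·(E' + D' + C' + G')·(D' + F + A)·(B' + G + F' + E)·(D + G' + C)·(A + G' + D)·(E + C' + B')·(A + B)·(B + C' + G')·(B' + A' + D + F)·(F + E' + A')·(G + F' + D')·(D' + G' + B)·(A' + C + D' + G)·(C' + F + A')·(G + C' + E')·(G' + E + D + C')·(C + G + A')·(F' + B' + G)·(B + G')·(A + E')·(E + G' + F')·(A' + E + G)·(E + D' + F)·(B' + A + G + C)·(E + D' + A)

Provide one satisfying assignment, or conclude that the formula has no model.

Branch on A: set A = 1.
Branch on F: set F = 1.
Branch on B: set B = 1.
From the singleton clause (G), G = 1.
From the singleton clause (E), E = 1.
Branch on D: set D = 1.
From the singleton clause (C'), C = 0.
All clauses are satisfied.

A ↦ 1; B ↦ 1; C ↦ 0; D ↦ 1; E ↦ 1; F ↦ 1; G ↦ 1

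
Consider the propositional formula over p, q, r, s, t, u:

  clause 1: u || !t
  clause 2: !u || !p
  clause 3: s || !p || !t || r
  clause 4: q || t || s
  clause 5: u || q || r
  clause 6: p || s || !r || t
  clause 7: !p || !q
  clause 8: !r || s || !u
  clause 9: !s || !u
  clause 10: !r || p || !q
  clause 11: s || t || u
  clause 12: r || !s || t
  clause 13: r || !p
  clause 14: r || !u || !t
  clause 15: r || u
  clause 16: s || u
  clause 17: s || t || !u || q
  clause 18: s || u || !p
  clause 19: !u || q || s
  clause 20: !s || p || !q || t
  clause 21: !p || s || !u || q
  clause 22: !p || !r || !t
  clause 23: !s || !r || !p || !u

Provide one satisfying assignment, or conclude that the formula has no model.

Branch on u: set u = false.
The clause (!t) is unit, so t = false.
The clause (s) is unit, so s = true.
The clause (r) is unit, so r = true.
Branch on p: set p = false.
The clause (!q) is unit, so q = false.
All clauses are satisfied.

p: false; q: false; r: true; s: true; t: false; u: false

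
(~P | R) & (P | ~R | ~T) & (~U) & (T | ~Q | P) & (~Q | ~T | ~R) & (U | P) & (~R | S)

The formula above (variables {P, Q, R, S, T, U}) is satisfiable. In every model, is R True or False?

Suppose R = 0.
Unit clause (~P) forces P = 0.
Unit clause (~U) forces U = 0.
That conflicts with the unit clause (U).
So every satisfying assignment has R = True.

True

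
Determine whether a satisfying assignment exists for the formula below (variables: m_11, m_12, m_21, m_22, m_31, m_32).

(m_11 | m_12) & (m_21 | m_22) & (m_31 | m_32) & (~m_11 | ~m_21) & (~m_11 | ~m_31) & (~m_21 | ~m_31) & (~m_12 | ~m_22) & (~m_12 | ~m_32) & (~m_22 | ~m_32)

Suppose m_11 = 1.
(~m_21) alone gives m_21 = 0.
(m_22) alone gives m_22 = 1.
(~m_31) alone gives m_31 = 0.
(m_32) alone gives m_32 = 1.
Now (~m_32) is unsatisfied and unit — conflict.
Backtrack on m_11: now try m_11 = 0.
(m_12) alone gives m_12 = 1.
(~m_22) alone gives m_22 = 0.
(m_21) alone gives m_21 = 1.
(~m_31) alone gives m_31 = 0.
(m_32) alone gives m_32 = 1.
Now (~m_32) is unsatisfied and unit — conflict.
Neither m_11 = 1 nor m_11 = 0 works.
No assignment satisfies every clause.

No, unsatisfiable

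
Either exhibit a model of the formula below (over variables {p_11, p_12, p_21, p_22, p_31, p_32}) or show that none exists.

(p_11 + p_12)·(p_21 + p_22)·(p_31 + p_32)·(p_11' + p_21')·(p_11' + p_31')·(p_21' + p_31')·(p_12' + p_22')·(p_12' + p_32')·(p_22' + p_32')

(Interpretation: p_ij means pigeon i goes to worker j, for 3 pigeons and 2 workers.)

UNSATISFIABLE

Suppose p_11 = 1.
The clause (p_21') is unit, so p_21 = 0.
The clause (p_22) is unit, so p_22 = 1.
The clause (p_31') is unit, so p_31 = 0.
The clause (p_32) is unit, so p_32 = 1.
Now (p_32') is unsatisfied and unit — conflict.
That branch fails; take p_11 = 0 instead.
The clause (p_12) is unit, so p_12 = 1.
The clause (p_22') is unit, so p_22 = 0.
The clause (p_21) is unit, so p_21 = 1.
The clause (p_31') is unit, so p_31 = 0.
The clause (p_32) is unit, so p_32 = 1.
Now (p_32') is unsatisfied and unit — conflict.
Both values of p_11 lead to a conflict.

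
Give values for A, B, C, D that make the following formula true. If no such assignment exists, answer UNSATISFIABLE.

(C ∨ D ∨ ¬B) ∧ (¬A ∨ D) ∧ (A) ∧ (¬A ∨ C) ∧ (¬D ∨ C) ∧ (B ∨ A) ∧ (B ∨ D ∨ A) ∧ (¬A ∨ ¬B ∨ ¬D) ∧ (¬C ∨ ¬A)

The clause (A) is unit, so A = True.
The clause (D) is unit, so D = True.
The clause (C) is unit, so C = True.
Now (¬C) is unsatisfied and unit — conflict.

UNSATISFIABLE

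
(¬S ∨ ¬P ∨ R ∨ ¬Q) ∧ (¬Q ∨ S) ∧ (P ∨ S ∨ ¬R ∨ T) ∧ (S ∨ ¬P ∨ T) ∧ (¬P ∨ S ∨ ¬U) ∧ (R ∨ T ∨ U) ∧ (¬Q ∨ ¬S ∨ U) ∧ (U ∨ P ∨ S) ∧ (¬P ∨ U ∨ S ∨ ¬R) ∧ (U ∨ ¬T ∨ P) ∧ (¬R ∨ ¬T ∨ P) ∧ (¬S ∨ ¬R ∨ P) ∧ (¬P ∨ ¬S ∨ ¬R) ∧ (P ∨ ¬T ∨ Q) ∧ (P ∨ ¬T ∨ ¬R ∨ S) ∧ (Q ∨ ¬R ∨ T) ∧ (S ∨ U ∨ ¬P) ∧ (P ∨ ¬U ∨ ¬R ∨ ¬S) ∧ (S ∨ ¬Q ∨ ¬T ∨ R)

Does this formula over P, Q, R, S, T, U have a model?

Case Q = True:
From the singleton clause (S), S = True.
From the singleton clause (U), U = True.
Case P = False:
From the singleton clause (¬R), R = False.
Every clause is now satisfied; T is unconstrained.
A satisfying assignment: P=False, Q=True, R=False, S=True, T=False, U=True.

Yes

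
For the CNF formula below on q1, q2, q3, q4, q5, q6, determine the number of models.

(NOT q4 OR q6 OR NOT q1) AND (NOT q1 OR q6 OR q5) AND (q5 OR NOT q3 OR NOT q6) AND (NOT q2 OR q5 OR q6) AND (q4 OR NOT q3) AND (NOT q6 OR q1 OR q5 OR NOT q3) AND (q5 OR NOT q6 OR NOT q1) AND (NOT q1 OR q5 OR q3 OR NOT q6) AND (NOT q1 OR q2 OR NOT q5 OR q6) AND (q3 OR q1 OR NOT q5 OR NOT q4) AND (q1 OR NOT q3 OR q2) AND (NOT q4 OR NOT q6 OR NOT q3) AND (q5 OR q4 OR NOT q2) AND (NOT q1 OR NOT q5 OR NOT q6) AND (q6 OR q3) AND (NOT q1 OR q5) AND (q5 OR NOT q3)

There are 2^6 = 64 truth assignments over (q1, q2, q3, q4, q5, q6).
Split on q5. With q5 = true, the clauses containing q5 are satisfied and NOT q5 drops from the rest; 3 of the 2^5 = 32 assignments to the other variables satisfy what remains.
With q5 = false, by the same count on the reduced clause set, 3 assignments work.
Total: 3 + 3 = 6.

6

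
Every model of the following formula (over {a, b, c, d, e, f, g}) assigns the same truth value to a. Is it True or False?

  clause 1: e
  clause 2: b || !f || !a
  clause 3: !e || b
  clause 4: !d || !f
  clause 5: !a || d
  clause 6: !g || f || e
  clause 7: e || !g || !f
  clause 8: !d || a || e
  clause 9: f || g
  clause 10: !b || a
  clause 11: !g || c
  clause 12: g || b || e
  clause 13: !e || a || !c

Suppose a = false.
From the singleton clause (e), e = true.
From the singleton clause (b), b = true.
That conflicts with the unit clause (!b).
So every satisfying assignment has a = True.

True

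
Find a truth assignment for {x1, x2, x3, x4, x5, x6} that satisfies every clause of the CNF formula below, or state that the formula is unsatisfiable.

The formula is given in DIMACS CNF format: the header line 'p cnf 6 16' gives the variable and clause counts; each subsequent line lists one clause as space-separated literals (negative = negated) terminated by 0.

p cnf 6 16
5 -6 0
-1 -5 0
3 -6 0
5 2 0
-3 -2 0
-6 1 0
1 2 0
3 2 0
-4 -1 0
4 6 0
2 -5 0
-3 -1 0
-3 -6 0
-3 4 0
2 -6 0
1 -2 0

Branch on x5: set x5 = True.
The clause (¬x1) is unit, so x1 = False.
The clause (¬x6) is unit, so x6 = False.
The clause (x2) is unit, so x2 = True.
But (¬x2) is also a unit clause — contradiction.
That branch fails; take x5 = False instead.
The clause (¬x6) is unit, so x6 = False.
The clause (x2) is unit, so x2 = True.
The clause (¬x3) is unit, so x3 = False.
The clause (x4) is unit, so x4 = True.
The clause (¬x1) is unit, so x1 = False.
But (x1) is also a unit clause — contradiction.
Neither x5 = True nor x5 = False works.

UNSATISFIABLE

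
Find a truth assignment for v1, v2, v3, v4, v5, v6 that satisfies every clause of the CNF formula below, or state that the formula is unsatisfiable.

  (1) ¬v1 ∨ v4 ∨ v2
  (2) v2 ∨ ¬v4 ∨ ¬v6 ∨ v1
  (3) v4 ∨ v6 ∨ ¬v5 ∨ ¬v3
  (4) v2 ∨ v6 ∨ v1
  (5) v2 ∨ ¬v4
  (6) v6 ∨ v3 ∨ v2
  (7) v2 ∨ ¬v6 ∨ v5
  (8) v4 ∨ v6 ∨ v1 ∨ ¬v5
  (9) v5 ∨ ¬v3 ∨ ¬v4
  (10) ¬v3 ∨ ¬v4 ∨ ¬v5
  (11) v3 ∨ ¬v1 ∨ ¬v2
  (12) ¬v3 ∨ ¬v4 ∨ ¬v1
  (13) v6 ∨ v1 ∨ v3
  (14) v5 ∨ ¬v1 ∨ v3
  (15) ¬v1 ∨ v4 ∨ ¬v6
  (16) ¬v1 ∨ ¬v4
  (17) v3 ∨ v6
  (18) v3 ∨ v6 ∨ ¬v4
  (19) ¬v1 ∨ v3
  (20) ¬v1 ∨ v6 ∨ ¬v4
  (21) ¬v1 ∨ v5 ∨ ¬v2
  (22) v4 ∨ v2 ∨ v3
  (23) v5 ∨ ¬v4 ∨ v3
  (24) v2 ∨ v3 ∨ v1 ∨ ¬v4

Try v2 = True.
Try v3 = False.
Unit clause (¬v1) forces v1 = False.
Unit clause (v6) forces v6 = True.
Try v5 = True.
Every clause is now satisfied; v4 is unconstrained.

v1=False, v2=True, v3=False, v4=True, v5=True, v6=True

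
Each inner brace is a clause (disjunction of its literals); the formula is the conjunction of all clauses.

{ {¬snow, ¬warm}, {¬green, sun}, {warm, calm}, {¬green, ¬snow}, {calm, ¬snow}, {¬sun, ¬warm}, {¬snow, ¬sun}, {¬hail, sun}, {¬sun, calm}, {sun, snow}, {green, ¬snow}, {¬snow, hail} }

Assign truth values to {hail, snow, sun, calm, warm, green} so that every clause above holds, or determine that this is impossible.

Suppose snow = False.
(sun) alone gives sun = True.
(¬warm) alone gives warm = False.
(calm) alone gives calm = True.
All clauses hold; hail, green can take either value.

hail ↦ True; snow ↦ False; sun ↦ True; calm ↦ True; warm ↦ False; green ↦ False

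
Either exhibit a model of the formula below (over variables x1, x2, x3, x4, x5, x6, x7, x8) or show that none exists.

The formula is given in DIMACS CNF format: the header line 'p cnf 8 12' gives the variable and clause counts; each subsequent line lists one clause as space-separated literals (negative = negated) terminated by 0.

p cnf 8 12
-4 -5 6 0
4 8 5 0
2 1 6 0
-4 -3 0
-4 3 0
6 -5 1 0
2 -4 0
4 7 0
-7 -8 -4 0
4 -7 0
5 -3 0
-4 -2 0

UNSATISFIABLE

Branch on x4: set x4 = False.
(x7) alone gives x7 = True.
That conflicts with the unit clause (¬x7).
So x4 must be the other value — set x4 = True.
(¬x3) alone gives x3 = False.
That conflicts with the unit clause (x3).
Both values of x4 lead to a conflict.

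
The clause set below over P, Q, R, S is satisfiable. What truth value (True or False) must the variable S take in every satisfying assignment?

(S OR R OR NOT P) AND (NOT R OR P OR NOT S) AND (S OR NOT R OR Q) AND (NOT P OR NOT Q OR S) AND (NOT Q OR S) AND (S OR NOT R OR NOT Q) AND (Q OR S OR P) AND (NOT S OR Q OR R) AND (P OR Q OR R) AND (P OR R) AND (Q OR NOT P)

Suppose S = false.
From the singleton clause (NOT Q), Q = false.
From the singleton clause (NOT R), R = false.
From the singleton clause (NOT P), P = false.
But (P) is also a unit clause — contradiction.
So every satisfying assignment has S = True.

True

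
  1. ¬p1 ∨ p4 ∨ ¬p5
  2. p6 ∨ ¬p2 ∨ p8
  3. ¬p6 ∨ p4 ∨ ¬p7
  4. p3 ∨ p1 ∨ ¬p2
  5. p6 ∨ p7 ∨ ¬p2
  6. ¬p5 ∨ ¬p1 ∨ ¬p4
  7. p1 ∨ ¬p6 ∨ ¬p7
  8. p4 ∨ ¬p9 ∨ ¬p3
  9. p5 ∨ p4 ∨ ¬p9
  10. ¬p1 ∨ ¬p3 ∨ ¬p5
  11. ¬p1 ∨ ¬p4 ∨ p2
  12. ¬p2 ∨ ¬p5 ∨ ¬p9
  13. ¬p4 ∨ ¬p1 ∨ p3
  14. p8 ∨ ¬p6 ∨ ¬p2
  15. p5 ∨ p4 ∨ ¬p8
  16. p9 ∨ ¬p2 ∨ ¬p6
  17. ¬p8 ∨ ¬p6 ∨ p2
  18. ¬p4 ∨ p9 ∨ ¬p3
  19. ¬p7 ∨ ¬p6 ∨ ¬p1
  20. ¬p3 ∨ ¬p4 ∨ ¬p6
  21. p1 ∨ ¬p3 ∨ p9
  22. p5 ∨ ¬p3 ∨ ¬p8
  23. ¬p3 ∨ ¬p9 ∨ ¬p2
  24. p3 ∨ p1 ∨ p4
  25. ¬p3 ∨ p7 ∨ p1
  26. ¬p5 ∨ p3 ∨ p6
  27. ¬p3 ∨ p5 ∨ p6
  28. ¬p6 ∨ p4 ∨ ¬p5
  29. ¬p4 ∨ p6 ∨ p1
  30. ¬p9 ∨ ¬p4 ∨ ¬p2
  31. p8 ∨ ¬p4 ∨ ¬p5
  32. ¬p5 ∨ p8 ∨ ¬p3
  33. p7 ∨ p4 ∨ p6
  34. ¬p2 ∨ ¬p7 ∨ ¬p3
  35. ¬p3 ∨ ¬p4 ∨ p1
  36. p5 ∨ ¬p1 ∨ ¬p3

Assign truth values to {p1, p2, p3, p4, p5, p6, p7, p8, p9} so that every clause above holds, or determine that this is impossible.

Case p1 = False:
Case p3 = False:
The clause (¬p2) is unit, so p2 = False.
The clause (p4) is unit, so p4 = True.
The clause (p6) is unit, so p6 = True.
The clause (¬p7) is unit, so p7 = False.
The clause (¬p8) is unit, so p8 = False.
The clause (¬p5) is unit, so p5 = False.
All clauses hold; p9 can take either value.

p1 ↦ False; p2 ↦ False; p3 ↦ False; p4 ↦ True; p5 ↦ False; p6 ↦ True; p7 ↦ False; p8 ↦ False; p9 ↦ True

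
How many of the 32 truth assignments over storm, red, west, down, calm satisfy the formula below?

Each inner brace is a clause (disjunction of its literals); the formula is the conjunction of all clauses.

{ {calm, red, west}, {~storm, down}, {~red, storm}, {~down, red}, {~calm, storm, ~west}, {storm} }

There are 2^5 = 32 truth assignments over (storm, red, west, down, calm).
Split on storm. With storm = 1, the clauses containing storm are satisfied and ~storm drops from the rest; 4 of the 2^4 = 16 assignments to the other variables satisfy what remains.
With storm = 0, by the same count on the reduced clause set, 0 assignments work.
Total: 4 + 0 = 4.

4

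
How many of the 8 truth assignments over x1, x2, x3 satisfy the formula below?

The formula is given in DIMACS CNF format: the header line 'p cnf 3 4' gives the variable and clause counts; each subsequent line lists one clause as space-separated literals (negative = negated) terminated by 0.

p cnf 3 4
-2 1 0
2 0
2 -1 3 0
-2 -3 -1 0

There are 2^3 = 8 truth assignments over (x1, x2, x3).
Check each against the 4 clauses (columns in the order x1, x2, x3):
  F F F  ✗ fails (x2)
  F F T  ✗ fails (x2)
  F T F  ✗ fails (¬x2 ∨ x1)
  F T T  ✗ fails (¬x2 ∨ x1)
  T F F  ✗ fails (x2)
  T F T  ✗ fails (x2)
  T T F  ✓ satisfies all
  T T T  ✗ fails (¬x2 ∨ ¬x3 ∨ ¬x1)
1 of the 8 rows is a model.

1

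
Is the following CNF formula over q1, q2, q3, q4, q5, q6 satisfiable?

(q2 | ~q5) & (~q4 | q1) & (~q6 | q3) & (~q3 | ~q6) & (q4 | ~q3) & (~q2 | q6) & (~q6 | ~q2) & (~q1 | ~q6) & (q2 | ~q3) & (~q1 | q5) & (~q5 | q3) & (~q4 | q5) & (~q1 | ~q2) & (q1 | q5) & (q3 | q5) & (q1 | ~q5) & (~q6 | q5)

Unsatisfiable

Suppose q2 = 1.
(q6) alone gives q6 = 1.
But (~q6) is also a unit clause — contradiction.
That branch fails; take q2 = 0 instead.
(~q5) alone gives q5 = 0.
(~q3) alone gives q3 = 0.
But (q3) is also a unit clause — contradiction.
Either choice for q2 ends in contradiction.
No assignment satisfies every clause.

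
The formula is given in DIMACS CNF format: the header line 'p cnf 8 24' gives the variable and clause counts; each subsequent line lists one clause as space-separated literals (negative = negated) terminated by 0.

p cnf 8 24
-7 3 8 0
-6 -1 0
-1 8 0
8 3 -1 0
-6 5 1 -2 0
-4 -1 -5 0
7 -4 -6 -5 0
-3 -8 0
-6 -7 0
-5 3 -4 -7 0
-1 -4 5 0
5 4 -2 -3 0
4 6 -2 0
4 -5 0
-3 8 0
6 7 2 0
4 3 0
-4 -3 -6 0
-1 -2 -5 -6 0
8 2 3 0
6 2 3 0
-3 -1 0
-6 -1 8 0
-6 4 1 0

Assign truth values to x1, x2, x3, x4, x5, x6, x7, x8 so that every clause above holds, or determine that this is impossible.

Try x6 = False.
Try x1 = False.
Try x3 = False.
Unit clause (x4) forces x4 = True.
Unit clause (x2) forces x2 = True.
Try x7 = False.
Every clause is now satisfied; x5, x8 are unconstrained.

x1=False, x2=True, x3=False, x4=True, x5=True, x6=False, x7=False, x8=False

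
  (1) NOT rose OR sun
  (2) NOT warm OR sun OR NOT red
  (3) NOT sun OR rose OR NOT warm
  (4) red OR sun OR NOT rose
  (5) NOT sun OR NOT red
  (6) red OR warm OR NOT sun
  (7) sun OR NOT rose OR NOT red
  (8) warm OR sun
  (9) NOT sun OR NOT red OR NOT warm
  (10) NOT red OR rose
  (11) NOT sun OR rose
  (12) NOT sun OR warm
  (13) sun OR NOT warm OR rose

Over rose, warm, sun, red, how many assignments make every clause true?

There are 2^4 = 16 truth assignments over (rose, warm, sun, red).
Check each against the 13 clauses (columns in the order rose, warm, sun, red):
  F F F F  ✗ fails (warm OR sun)
  F F F T  ✗ fails (warm OR sun)
  F F T F  ✗ fails (red OR warm OR NOT sun)
  F F T T  ✗ fails (NOT sun OR NOT red)
  F T F F  ✗ fails (sun OR NOT warm OR rose)
  F T F T  ✗ fails (NOT warm OR sun OR NOT red)
  F T T F  ✗ fails (NOT sun OR rose OR NOT warm)
  F T T T  ✗ fails (NOT sun OR rose OR NOT warm)
  T F F F  ✗ fails (NOT rose OR sun)
  T F F T  ✗ fails (NOT rose OR sun)
  T F T F  ✗ fails (red OR warm OR NOT sun)
  T F T T  ✗ fails (NOT sun OR NOT red)
  T T F F  ✗ fails (NOT rose OR sun)
  T T F T  ✗ fails (NOT rose OR sun)
  T T T F  ✓ satisfies all
  T T T T  ✗ fails (NOT sun OR NOT red)
1 of the 16 rows is a model.

1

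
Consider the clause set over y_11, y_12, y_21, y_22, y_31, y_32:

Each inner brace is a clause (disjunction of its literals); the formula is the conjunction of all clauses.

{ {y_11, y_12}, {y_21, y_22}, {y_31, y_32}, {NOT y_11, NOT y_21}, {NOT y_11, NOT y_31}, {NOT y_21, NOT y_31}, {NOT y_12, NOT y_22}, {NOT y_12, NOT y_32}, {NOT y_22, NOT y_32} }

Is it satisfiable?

No, unsatisfiable

Branch on y_11: set y_11 = true.
The clause (NOT y_21) is unit, so y_21 = false.
The clause (y_22) is unit, so y_22 = true.
The clause (NOT y_31) is unit, so y_31 = false.
The clause (y_32) is unit, so y_32 = true.
But (NOT y_32) is also a unit clause — contradiction.
That branch fails; take y_11 = false instead.
The clause (y_12) is unit, so y_12 = true.
The clause (NOT y_22) is unit, so y_22 = false.
The clause (y_21) is unit, so y_21 = true.
The clause (NOT y_31) is unit, so y_31 = false.
The clause (y_32) is unit, so y_32 = true.
But (NOT y_32) is also a unit clause — contradiction.
Neither y_11 = true nor y_11 = false works.
No assignment satisfies every clause.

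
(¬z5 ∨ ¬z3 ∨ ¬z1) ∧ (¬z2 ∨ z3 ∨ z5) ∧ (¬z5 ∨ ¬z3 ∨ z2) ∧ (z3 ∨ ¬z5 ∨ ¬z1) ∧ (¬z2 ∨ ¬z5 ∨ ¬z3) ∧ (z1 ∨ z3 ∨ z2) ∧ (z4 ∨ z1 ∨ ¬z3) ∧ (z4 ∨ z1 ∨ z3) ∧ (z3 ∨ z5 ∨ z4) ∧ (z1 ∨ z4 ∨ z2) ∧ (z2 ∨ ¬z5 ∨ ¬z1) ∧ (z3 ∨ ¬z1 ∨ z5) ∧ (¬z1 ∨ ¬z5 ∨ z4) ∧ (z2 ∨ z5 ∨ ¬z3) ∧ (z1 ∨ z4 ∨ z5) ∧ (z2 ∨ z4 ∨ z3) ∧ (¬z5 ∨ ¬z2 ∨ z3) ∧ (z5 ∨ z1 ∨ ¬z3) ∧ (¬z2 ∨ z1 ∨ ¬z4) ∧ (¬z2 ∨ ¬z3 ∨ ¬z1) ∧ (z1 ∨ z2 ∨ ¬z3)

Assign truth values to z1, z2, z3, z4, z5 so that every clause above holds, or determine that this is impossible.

UNSATISFIABLE

Case z5 = False:
Case z2 = False:
Unit clause (¬z3) forces z3 = False.
Unit clause (z1) forces z1 = True.
Now (¬z1) is unsatisfied and unit — conflict.
That branch fails; take z2 = True instead.
Unit clause (z3) forces z3 = True.
Unit clause (z1) forces z1 = True.
Now (¬z1) is unsatisfied and unit — conflict.
Neither z2 = True nor z2 = False works.
That branch fails; take z5 = True instead.
Case z3 = False:
Unit clause (¬z1) forces z1 = False.
Unit clause (z2) forces z2 = True.
Now (¬z2) is unsatisfied and unit — conflict.
That branch fails; take z3 = True instead.
Unit clause (¬z1) forces z1 = False.
Unit clause (z2) forces z2 = True.
Now (¬z2) is unsatisfied and unit — conflict.
Neither z3 = True nor z3 = False works.
Neither z5 = True nor z5 = False works.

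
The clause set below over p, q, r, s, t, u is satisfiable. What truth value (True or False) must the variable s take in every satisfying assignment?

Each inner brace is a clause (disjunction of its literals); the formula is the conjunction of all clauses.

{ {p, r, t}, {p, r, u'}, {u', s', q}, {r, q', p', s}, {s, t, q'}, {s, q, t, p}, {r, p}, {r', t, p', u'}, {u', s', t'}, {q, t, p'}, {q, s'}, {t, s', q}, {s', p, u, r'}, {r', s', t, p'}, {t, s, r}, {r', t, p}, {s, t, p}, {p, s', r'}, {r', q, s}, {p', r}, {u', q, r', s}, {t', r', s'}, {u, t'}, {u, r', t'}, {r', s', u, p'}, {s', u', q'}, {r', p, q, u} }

False

Suppose s = 1.
(q) alone gives q = 1.
(u') alone gives u = 0.
(t') alone gives t = 0.
Try p = 1.
(r') alone gives r = 0.
But (r) is also a unit clause — contradiction.
Undo p and try p = 0.
(r) alone gives r = 1.
But (r') is also a unit clause — contradiction.
Both values of p lead to a conflict.
So every satisfying assignment has s = False.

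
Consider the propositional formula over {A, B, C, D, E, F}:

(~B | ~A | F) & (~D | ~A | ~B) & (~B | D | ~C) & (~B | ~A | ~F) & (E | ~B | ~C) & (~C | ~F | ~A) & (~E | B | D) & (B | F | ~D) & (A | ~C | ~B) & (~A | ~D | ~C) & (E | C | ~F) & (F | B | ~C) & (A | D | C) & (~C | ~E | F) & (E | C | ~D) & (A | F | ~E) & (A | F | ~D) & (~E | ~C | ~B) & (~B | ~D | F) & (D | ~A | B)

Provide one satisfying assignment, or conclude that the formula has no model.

A: 0,  B: 0,  C: 1,  D: 0,  E: 0,  F: 1

Suppose B = 0.
Suppose E = 0.
Suppose F = 1.
From the singleton clause (C), C = 1.
From the singleton clause (~A), A = 0.
Every clause is now satisfied; D is unconstrained.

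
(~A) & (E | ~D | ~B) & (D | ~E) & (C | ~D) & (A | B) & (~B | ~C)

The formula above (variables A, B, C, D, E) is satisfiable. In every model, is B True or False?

Suppose B = 0.
Unit clause (~A) forces A = 0.
Now (A) is unsatisfied and unit — conflict.
So every satisfying assignment has B = True.

True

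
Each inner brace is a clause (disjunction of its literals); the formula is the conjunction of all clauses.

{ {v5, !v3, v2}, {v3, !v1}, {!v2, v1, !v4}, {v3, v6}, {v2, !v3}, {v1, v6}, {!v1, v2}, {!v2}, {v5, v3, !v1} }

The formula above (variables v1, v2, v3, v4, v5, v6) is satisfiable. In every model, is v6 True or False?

True

Suppose v6 = false.
Unit clause (v3) forces v3 = true.
Unit clause (v2) forces v2 = true.
But (!v2) is also a unit clause — contradiction.
So every satisfying assignment has v6 = True.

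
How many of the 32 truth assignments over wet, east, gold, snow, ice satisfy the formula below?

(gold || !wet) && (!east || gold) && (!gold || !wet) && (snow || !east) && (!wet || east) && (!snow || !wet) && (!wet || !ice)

There are 2^5 = 32 truth assignments over (wet, east, gold, snow, ice).
Split on gold. With gold = true, the clauses containing gold are satisfied and !gold drops from the rest; 6 of the 2^4 = 16 assignments to the other variables satisfy what remains.
With gold = false, by the same count on the reduced clause set, 4 assignments work.
(One model: wet=F, east=F, gold=F, snow=F, ice=F.)
Total: 6 + 4 = 10.

10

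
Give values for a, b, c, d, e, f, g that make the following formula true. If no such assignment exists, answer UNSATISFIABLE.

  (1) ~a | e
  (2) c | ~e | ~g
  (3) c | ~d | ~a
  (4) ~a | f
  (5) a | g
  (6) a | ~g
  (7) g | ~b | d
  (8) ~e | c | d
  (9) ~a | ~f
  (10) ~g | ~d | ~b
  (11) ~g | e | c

UNSATISFIABLE

Branch on a: set a = 0.
(g) alone gives g = 1.
That conflicts with the unit clause (~g).
Backtrack on a: now try a = 1.
(e) alone gives e = 1.
(f) alone gives f = 1.
That conflicts with the unit clause (~f).
Both values of a lead to a conflict.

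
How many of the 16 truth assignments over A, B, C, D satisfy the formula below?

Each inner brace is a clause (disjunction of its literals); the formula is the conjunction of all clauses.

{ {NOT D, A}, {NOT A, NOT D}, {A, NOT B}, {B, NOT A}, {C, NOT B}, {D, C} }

2

There are 2^4 = 16 truth assignments over (A, B, C, D).
Split on D. With D = true, the clauses containing D are satisfied and NOT D drops from the rest; 0 of the 2^3 = 8 assignments to the other variables satisfy what remains.
With D = false, by the same count on the reduced clause set, 2 assignments work.
(One model: A=F, B=F, C=T, D=F.)
Total: 0 + 2 = 2.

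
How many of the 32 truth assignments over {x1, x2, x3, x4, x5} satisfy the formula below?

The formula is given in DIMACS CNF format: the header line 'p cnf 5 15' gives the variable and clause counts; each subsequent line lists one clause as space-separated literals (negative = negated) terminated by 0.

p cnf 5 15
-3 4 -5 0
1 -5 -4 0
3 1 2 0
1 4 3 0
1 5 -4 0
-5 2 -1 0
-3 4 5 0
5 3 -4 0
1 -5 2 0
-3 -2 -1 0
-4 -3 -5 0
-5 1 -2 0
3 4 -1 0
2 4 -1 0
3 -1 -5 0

There are 2^5 = 32 truth assignments over (x1, x2, x3, x4, x5).
Split on x3. With x3 = True, the clauses containing x3 are satisfied and ¬x3 drops from the rest; 1 of the 2^4 = 16 assignments to the other variables satisfy what remains.
With x3 = False, by the same count on the reduced clause set, 0 assignments work.
(One model: x1=T, x2=F, x3=T, x4=T, x5=F.)
Total: 1 + 0 = 1.

1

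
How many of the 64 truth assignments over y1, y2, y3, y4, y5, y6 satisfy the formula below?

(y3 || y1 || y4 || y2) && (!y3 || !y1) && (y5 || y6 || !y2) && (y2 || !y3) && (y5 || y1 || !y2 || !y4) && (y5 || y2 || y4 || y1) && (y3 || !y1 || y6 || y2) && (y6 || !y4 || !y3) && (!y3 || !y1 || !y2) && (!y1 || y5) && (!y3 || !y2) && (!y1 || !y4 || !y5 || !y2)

There are 2^6 = 64 truth assignments over (y1, y2, y3, y4, y5, y6).
Split on y5. With y5 = true, the clauses containing y5 are satisfied and !y5 drops from the rest; 10 of the 2^5 = 32 assignments to the other variables satisfy what remains.
With y5 = false, by the same count on the reduced clause set, 3 assignments work.
Total: 10 + 3 = 13.

13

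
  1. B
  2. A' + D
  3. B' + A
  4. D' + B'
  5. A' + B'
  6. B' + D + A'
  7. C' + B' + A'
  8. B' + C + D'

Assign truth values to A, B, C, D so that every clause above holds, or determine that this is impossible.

The clause (B) is unit, so B = 1.
The clause (A) is unit, so A = 1.
But (A') is also a unit clause — contradiction.

UNSATISFIABLE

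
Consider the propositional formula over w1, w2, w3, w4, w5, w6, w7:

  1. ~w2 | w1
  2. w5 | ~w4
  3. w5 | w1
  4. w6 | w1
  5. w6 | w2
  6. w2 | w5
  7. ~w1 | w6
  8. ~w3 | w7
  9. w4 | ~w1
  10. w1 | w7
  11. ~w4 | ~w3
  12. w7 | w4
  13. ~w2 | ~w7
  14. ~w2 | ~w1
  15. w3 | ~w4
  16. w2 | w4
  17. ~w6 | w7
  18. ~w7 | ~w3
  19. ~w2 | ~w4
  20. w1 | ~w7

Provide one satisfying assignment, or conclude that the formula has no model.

Try w2 = 0.
(w6) alone gives w6 = 1.
(w5) alone gives w5 = 1.
(w4) alone gives w4 = 1.
(~w3) alone gives w3 = 0.
Now (w3) is unsatisfied and unit — conflict.
So w2 must be the other value — set w2 = 1.
(w1) alone gives w1 = 1.
Now (~w1) is unsatisfied and unit — conflict.
Either choice for w2 ends in contradiction.

UNSATISFIABLE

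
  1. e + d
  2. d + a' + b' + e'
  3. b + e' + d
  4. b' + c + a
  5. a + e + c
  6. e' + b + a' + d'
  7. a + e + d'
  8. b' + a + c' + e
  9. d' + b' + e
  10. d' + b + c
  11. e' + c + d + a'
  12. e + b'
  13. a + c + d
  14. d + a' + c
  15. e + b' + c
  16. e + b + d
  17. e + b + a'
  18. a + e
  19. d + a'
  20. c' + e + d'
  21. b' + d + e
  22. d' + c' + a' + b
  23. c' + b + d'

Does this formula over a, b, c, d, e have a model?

Satisfiable

Try e = 1.
Try b = 1.
Try d = 1.
Try c = 1.
All clauses hold; a can take either value.
A satisfying assignment: a ↦ 0,  b ↦ 1,  c ↦ 1,  d ↦ 1,  e ↦ 1.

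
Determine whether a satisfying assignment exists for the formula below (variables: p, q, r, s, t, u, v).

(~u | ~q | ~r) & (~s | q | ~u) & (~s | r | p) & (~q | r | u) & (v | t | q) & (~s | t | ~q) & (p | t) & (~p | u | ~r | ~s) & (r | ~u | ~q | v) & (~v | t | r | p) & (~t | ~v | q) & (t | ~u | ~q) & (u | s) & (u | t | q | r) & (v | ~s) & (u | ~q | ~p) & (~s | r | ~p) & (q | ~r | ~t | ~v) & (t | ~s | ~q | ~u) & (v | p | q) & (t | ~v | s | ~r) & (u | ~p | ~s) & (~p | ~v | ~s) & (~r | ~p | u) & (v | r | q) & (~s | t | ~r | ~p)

Yes

Suppose p = 0.
Unit clause (t) forces t = 1.
Suppose s = 1.
Unit clause (r) forces r = 1.
Unit clause (v) forces v = 1.
Unit clause (q) forces q = 1.
Unit clause (~u) forces u = 0.
Every clause now holds.
A satisfying assignment: p=0,  q=1,  r=1,  s=1,  t=1,  u=0,  v=1.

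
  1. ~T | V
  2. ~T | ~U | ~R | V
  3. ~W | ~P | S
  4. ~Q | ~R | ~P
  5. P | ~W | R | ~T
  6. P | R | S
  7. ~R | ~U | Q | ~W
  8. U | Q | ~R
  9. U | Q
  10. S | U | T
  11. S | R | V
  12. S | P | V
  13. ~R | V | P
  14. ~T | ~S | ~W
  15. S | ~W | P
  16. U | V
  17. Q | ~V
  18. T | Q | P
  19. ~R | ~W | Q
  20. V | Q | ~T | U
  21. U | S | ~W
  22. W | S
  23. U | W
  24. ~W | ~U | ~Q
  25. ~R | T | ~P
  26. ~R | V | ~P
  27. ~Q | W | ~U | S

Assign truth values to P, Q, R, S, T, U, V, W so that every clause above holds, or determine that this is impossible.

Case T = 0:
Case U = 0:
Unit clause (Q) forces Q = 1.
Unit clause (S) forces S = 1.
Unit clause (V) forces V = 1.
Unit clause (W) forces W = 1.
Case R = 0:
No clause remains; P is free.

P=0; Q=1; R=0; S=1; T=0; U=0; V=1; W=1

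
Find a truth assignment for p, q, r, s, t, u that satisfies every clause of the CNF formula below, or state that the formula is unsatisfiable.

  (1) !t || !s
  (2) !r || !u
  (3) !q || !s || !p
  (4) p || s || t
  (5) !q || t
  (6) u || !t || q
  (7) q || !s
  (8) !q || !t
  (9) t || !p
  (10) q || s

UNSATISFIABLE

Case t = false:
The clause (!q) is unit, so q = false.
The clause (!s) is unit, so s = false.
But (s) is also a unit clause — contradiction.
Undo t and try t = true.
The clause (!s) is unit, so s = false.
The clause (!q) is unit, so q = false.
But (q) is also a unit clause — contradiction.
Neither t = true nor t = false works.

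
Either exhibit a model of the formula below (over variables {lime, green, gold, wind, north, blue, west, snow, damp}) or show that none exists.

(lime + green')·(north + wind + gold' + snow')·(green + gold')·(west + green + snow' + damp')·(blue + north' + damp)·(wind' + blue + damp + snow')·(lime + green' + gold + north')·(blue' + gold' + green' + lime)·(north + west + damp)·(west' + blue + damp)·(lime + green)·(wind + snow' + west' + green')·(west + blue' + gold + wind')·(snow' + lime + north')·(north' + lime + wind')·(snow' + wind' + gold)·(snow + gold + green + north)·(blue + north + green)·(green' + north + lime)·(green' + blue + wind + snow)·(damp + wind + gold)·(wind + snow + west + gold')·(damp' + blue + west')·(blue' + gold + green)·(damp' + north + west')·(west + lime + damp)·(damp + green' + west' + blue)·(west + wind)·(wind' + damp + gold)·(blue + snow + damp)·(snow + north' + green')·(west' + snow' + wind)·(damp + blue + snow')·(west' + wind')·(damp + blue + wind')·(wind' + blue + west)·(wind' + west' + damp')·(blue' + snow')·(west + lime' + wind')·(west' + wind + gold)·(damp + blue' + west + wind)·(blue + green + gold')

Branch on lime: set lime = 1.
Branch on green: set green = 1.
Branch on west: set west = 1.
(wind') alone gives wind = 0.
(snow') alone gives snow = 0.
(blue) alone gives blue = 1.
(north') alone gives north = 0.
(damp') alone gives damp = 0.
(gold) alone gives gold = 1.
Every clause now holds.

lime ↦ 1,  green ↦ 1,  gold ↦ 1,  wind ↦ 0,  north ↦ 0,  blue ↦ 1,  west ↦ 1,  snow ↦ 0,  damp ↦ 0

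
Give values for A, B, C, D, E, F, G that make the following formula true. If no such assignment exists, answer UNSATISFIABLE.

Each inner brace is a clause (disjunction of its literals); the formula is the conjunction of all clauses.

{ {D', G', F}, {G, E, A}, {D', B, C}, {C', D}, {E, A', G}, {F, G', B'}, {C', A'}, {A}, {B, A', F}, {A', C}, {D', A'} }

UNSATISFIABLE

(A) alone gives A = 1.
(C') alone gives C = 0.
That conflicts with the unit clause (C).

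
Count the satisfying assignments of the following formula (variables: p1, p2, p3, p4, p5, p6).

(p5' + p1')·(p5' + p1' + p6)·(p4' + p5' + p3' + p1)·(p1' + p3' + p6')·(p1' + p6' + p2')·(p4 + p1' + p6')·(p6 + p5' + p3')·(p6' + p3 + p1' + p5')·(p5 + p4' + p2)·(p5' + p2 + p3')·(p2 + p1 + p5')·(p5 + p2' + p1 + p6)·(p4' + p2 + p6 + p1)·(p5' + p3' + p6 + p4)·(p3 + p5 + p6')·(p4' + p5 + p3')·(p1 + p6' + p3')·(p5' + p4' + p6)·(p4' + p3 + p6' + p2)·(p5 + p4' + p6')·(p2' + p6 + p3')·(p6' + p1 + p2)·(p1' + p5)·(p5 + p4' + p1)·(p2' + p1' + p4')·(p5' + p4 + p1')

There are 2^6 = 64 truth assignments over (p1, p2, p3, p4, p5, p6).
Split on p3. With p3 = 1, the clauses containing p3 are satisfied and p3' drops from the rest; 1 of the 2^5 = 32 assignments to the other variables satisfy what remains.
With p3 = 0, by the same count on the reduced clause set, 4 assignments work.
(One model: p1=F, p2=F, p3=F, p4=F, p5=F, p6=F.)
Total: 1 + 4 = 5.

5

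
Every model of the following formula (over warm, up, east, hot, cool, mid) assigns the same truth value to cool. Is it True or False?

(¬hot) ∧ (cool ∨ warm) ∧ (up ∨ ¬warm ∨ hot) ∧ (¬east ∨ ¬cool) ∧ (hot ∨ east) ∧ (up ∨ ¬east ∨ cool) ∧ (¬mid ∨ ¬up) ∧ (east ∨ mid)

False

Suppose cool = True.
The clause (¬hot) is unit, so hot = False.
The clause (¬east) is unit, so east = False.
Now (east) is unsatisfied and unit — conflict.
So every satisfying assignment has cool = False.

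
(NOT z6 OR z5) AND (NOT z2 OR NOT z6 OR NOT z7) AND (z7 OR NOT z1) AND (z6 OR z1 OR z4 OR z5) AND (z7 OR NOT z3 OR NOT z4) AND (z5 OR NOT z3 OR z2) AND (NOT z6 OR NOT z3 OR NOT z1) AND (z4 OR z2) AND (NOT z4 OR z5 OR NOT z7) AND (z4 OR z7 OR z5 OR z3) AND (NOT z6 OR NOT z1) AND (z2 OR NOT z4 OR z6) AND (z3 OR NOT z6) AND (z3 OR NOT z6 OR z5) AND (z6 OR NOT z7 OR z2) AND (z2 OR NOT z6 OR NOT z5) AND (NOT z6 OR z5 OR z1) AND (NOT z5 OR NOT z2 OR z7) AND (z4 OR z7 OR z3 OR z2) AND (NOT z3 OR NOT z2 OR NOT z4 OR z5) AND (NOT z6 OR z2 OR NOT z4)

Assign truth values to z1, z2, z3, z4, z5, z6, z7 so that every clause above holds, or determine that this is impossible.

z1 ↦ true, z2 ↦ true, z3 ↦ false, z4 ↦ true, z5 ↦ true, z6 ↦ false, z7 ↦ true

Try z6 = false.
Try z7 = true.
Unit clause (z2) forces z2 = true.
Try z4 = true.
Unit clause (z5) forces z5 = true.
All clauses hold; z1, z3 can take either value.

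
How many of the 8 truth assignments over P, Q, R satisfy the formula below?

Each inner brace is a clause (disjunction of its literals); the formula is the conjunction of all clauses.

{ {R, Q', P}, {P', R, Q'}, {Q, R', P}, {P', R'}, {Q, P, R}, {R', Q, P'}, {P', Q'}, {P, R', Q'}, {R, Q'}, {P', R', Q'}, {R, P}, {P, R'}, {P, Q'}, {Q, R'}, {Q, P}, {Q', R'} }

1

There are 2^3 = 8 truth assignments over (P, Q, R).
Check each against the 16 clauses (columns in the order P, Q, R):
  F F F  ✗ fails (Q + P + R)
  F F T  ✗ fails (Q + R' + P)
  F T F  ✗ fails (R + Q' + P)
  F T T  ✗ fails (P + R' + Q')
  T F F  ✓ satisfies all
  T F T  ✗ fails (P' + R')
  T T F  ✗ fails (P' + R + Q')
  T T T  ✗ fails (P' + R')
1 of the 8 rows is a model.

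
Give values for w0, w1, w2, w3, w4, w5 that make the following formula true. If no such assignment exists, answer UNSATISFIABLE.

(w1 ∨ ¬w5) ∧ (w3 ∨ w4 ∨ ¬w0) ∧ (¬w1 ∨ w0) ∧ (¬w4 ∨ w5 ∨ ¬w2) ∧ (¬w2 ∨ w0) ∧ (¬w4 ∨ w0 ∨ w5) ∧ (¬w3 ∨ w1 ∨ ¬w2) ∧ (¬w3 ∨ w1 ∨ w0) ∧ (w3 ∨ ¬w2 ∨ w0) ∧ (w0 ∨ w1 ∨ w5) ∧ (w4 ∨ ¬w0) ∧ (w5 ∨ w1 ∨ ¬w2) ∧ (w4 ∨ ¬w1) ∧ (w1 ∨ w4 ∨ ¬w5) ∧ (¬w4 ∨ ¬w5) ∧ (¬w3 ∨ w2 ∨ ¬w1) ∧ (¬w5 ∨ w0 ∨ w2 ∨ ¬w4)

w0: True,  w1: False,  w2: False,  w3: True,  w4: True,  w5: False

Branch on w1: set w1 = False.
(¬w5) alone gives w5 = False.
(w0) alone gives w0 = True.
(w4) alone gives w4 = True.
(¬w2) alone gives w2 = False.
No clause remains; w3 is free.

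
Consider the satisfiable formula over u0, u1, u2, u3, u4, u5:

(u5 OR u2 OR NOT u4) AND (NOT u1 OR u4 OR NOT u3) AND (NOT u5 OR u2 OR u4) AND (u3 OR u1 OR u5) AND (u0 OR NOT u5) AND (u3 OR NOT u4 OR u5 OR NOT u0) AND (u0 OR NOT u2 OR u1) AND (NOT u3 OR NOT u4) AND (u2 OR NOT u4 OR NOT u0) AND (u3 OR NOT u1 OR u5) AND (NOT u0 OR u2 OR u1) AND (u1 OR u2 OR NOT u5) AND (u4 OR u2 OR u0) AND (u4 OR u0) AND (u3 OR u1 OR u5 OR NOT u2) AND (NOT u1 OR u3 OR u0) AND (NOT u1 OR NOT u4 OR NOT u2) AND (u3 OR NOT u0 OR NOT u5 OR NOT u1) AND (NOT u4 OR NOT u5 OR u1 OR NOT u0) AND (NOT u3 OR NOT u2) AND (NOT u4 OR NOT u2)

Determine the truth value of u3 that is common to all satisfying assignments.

Suppose u3 = true.
(NOT u4) alone gives u4 = false.
(NOT u1) alone gives u1 = false.
(u0) alone gives u0 = true.
(u2) alone gives u2 = true.
But (NOT u2) is also a unit clause — contradiction.
So every satisfying assignment has u3 = False.

False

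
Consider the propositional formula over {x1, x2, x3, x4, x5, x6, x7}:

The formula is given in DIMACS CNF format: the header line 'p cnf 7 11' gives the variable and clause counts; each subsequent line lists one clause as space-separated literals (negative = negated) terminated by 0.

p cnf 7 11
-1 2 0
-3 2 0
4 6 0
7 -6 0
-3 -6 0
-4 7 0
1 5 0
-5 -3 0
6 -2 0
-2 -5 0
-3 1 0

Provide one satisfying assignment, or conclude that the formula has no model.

x1=True, x2=True, x3=False, x4=True, x5=False, x6=True, x7=True

Suppose x1 = True.
(x2) alone gives x2 = True.
(x6) alone gives x6 = True.
(x7) alone gives x7 = True.
(¬x3) alone gives x3 = False.
(¬x5) alone gives x5 = False.
No clause remains; x4 is free.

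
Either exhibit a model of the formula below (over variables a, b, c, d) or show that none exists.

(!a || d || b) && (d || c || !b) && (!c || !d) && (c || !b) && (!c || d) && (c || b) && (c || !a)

Branch on c: set c = false.
Unit clause (!b) forces b = false.
But (b) is also a unit clause — contradiction.
That branch fails; take c = true instead.
Unit clause (!d) forces d = false.
But (d) is also a unit clause — contradiction.
Neither c = true nor c = false works.

UNSATISFIABLE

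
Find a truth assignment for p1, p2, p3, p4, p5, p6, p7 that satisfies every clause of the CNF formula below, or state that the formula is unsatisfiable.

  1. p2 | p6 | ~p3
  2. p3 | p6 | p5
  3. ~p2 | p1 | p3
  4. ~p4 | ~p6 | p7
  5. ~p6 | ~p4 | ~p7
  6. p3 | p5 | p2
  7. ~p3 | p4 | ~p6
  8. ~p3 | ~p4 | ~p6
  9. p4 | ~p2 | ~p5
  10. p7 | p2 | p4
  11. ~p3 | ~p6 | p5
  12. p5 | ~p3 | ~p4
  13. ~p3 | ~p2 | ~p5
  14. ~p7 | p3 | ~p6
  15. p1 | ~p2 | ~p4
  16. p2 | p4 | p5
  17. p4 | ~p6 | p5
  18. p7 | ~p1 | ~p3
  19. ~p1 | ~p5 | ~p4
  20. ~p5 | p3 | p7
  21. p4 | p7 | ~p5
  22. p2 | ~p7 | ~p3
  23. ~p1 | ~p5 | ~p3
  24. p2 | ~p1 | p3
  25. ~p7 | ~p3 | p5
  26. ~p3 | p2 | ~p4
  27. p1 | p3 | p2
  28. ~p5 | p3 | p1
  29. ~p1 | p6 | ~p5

Suppose p2 = 1.
Suppose p1 = 0.
From the singleton clause (p3), p3 = 1.
From the singleton clause (~p5), p5 = 0.
From the singleton clause (~p6), p6 = 0.
From the singleton clause (~p4), p4 = 0.
From the singleton clause (~p7), p7 = 0.
This assignment satisfies each clause.

p1: 0; p2: 1; p3: 1; p4: 0; p5: 0; p6: 0; p7: 0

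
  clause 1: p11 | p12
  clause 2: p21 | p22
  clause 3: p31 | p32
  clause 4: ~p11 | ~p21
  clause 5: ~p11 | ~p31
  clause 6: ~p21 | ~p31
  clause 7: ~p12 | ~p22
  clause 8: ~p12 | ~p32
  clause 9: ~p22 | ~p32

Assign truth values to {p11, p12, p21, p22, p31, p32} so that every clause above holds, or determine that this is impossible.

Branch on p11: set p11 = 1.
Unit clause (~p21) forces p21 = 0.
Unit clause (p22) forces p22 = 1.
Unit clause (~p31) forces p31 = 0.
Unit clause (p32) forces p32 = 1.
That conflicts with the unit clause (~p32).
So p11 must be the other value — set p11 = 0.
Unit clause (p12) forces p12 = 1.
Unit clause (~p22) forces p22 = 0.
Unit clause (p21) forces p21 = 1.
Unit clause (~p31) forces p31 = 0.
Unit clause (p32) forces p32 = 1.
That conflicts with the unit clause (~p32).
Both values of p11 lead to a conflict.

UNSATISFIABLE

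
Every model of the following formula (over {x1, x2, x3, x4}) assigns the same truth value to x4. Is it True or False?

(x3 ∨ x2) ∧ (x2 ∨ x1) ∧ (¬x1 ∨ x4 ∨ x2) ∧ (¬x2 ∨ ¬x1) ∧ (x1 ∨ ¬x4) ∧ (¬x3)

Suppose x4 = True.
(x1) alone gives x1 = True.
(¬x2) alone gives x2 = False.
(x3) alone gives x3 = True.
But (¬x3) is also a unit clause — contradiction.
So every satisfying assignment has x4 = False.

False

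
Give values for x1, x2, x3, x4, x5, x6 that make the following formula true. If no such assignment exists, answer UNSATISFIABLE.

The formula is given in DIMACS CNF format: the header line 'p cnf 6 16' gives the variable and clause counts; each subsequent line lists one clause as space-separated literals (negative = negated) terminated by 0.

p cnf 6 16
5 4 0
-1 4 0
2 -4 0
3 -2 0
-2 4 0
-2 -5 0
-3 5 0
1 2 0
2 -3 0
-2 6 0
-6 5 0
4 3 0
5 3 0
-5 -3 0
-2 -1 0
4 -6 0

UNSATISFIABLE

Branch on x5: set x5 = True.
From the singleton clause (¬x2), x2 = False.
From the singleton clause (¬x4), x4 = False.
From the singleton clause (¬x1), x1 = False.
But (x1) is also a unit clause — contradiction.
Undo x5 and try x5 = False.
From the singleton clause (x4), x4 = True.
From the singleton clause (x2), x2 = True.
From the singleton clause (x3), x3 = True.
But (¬x3) is also a unit clause — contradiction.
Either choice for x5 ends in contradiction.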